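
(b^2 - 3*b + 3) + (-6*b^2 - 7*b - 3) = -5*b^2 - 10*b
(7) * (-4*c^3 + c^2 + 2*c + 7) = -28*c^3 + 7*c^2 + 14*c + 49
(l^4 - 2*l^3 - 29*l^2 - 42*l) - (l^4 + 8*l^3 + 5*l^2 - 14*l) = -10*l^3 - 34*l^2 - 28*l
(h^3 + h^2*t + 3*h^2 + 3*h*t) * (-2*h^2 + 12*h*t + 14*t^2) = -2*h^5 + 10*h^4*t - 6*h^4 + 26*h^3*t^2 + 30*h^3*t + 14*h^2*t^3 + 78*h^2*t^2 + 42*h*t^3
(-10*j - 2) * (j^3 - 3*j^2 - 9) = -10*j^4 + 28*j^3 + 6*j^2 + 90*j + 18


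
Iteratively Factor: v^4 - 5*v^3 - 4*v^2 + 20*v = (v)*(v^3 - 5*v^2 - 4*v + 20) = v*(v - 2)*(v^2 - 3*v - 10) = v*(v - 2)*(v + 2)*(v - 5)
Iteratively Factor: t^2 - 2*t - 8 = (t - 4)*(t + 2)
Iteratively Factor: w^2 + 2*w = (w)*(w + 2)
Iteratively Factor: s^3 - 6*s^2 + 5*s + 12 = (s - 4)*(s^2 - 2*s - 3) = (s - 4)*(s + 1)*(s - 3)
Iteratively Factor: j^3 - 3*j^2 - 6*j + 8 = (j + 2)*(j^2 - 5*j + 4) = (j - 1)*(j + 2)*(j - 4)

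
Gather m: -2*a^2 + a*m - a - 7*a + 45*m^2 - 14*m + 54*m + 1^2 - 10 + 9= -2*a^2 - 8*a + 45*m^2 + m*(a + 40)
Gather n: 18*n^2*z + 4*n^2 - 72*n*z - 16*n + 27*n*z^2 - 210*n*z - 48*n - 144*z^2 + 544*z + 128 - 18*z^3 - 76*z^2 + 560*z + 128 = n^2*(18*z + 4) + n*(27*z^2 - 282*z - 64) - 18*z^3 - 220*z^2 + 1104*z + 256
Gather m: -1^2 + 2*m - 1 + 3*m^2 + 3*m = 3*m^2 + 5*m - 2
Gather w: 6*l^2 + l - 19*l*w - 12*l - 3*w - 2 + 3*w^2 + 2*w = 6*l^2 - 11*l + 3*w^2 + w*(-19*l - 1) - 2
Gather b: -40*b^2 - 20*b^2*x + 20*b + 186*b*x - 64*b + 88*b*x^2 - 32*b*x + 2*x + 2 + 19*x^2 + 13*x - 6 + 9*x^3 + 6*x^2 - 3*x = b^2*(-20*x - 40) + b*(88*x^2 + 154*x - 44) + 9*x^3 + 25*x^2 + 12*x - 4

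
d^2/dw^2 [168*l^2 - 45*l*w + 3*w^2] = 6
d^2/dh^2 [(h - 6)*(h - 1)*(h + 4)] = 6*h - 6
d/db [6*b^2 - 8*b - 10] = 12*b - 8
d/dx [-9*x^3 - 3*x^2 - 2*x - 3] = -27*x^2 - 6*x - 2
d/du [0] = 0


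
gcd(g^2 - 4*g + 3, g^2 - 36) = 1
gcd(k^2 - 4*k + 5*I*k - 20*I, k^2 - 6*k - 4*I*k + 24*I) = 1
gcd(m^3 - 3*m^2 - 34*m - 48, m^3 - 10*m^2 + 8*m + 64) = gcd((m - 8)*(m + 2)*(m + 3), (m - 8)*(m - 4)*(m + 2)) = m^2 - 6*m - 16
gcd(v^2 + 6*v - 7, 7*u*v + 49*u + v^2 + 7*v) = v + 7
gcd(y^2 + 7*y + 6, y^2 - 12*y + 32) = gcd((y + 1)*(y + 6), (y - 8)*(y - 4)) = 1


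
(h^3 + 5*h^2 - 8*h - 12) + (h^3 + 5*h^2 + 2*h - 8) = 2*h^3 + 10*h^2 - 6*h - 20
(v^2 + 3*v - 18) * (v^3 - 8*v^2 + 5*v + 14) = v^5 - 5*v^4 - 37*v^3 + 173*v^2 - 48*v - 252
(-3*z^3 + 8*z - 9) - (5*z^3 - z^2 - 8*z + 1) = -8*z^3 + z^2 + 16*z - 10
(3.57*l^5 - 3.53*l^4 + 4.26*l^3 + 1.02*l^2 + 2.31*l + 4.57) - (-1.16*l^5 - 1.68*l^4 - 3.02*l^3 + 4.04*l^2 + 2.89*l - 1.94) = 4.73*l^5 - 1.85*l^4 + 7.28*l^3 - 3.02*l^2 - 0.58*l + 6.51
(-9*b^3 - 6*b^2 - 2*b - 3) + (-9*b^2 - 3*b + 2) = -9*b^3 - 15*b^2 - 5*b - 1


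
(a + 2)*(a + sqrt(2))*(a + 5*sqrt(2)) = a^3 + 2*a^2 + 6*sqrt(2)*a^2 + 10*a + 12*sqrt(2)*a + 20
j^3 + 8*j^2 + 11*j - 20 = (j - 1)*(j + 4)*(j + 5)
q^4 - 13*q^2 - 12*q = q*(q - 4)*(q + 1)*(q + 3)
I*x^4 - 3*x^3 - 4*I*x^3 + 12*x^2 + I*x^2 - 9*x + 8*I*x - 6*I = (x - 3)*(x + I)*(x + 2*I)*(I*x - I)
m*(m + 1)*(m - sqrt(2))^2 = m^4 - 2*sqrt(2)*m^3 + m^3 - 2*sqrt(2)*m^2 + 2*m^2 + 2*m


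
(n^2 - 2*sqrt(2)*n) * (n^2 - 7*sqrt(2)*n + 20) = n^4 - 9*sqrt(2)*n^3 + 48*n^2 - 40*sqrt(2)*n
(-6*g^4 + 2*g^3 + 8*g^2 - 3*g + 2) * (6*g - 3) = -36*g^5 + 30*g^4 + 42*g^3 - 42*g^2 + 21*g - 6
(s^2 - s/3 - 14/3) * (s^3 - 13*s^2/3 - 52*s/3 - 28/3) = s^5 - 14*s^4/3 - 185*s^3/9 + 50*s^2/3 + 84*s + 392/9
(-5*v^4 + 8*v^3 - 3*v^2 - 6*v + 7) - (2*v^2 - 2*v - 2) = -5*v^4 + 8*v^3 - 5*v^2 - 4*v + 9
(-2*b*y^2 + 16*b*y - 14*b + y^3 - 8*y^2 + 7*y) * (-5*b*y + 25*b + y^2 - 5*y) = 10*b^2*y^3 - 130*b^2*y^2 + 470*b^2*y - 350*b^2 - 7*b*y^4 + 91*b*y^3 - 329*b*y^2 + 245*b*y + y^5 - 13*y^4 + 47*y^3 - 35*y^2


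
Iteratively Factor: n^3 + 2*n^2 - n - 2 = (n - 1)*(n^2 + 3*n + 2) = (n - 1)*(n + 2)*(n + 1)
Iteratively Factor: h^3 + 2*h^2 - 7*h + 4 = (h - 1)*(h^2 + 3*h - 4) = (h - 1)*(h + 4)*(h - 1)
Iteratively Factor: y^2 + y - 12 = (y - 3)*(y + 4)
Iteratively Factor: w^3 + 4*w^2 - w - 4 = (w + 1)*(w^2 + 3*w - 4) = (w - 1)*(w + 1)*(w + 4)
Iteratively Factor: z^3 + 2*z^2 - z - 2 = (z + 1)*(z^2 + z - 2) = (z - 1)*(z + 1)*(z + 2)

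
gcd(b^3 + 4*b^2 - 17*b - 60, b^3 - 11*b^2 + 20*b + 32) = b - 4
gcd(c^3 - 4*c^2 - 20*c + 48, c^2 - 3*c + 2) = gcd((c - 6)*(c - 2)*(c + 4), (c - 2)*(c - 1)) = c - 2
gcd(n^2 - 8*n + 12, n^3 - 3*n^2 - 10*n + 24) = n - 2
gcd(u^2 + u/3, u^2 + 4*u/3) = u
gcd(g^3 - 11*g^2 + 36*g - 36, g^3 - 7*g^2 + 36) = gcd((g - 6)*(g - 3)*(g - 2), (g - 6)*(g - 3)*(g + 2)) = g^2 - 9*g + 18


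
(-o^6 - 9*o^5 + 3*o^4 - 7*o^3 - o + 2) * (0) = 0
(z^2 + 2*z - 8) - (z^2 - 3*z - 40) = 5*z + 32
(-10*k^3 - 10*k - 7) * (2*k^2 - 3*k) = -20*k^5 + 30*k^4 - 20*k^3 + 16*k^2 + 21*k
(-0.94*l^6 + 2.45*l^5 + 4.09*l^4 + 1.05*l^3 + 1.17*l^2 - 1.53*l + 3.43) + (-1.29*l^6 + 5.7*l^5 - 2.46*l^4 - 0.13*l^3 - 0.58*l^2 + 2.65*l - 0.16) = -2.23*l^6 + 8.15*l^5 + 1.63*l^4 + 0.92*l^3 + 0.59*l^2 + 1.12*l + 3.27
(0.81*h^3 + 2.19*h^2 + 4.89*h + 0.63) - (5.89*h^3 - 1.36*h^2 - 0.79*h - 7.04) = -5.08*h^3 + 3.55*h^2 + 5.68*h + 7.67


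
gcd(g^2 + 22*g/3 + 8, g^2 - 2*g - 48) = g + 6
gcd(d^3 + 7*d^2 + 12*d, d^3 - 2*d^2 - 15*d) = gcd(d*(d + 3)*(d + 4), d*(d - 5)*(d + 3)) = d^2 + 3*d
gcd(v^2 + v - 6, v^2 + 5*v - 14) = v - 2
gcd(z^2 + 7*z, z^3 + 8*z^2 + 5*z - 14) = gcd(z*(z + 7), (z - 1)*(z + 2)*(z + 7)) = z + 7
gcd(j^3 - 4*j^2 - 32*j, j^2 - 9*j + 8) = j - 8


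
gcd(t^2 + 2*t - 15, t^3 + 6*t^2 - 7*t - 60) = t^2 + 2*t - 15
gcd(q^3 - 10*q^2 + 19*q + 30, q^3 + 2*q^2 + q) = q + 1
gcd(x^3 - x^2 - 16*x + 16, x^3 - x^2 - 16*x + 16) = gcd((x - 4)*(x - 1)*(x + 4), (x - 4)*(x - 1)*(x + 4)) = x^3 - x^2 - 16*x + 16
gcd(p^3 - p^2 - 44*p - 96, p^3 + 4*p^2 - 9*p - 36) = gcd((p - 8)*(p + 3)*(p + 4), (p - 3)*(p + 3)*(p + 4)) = p^2 + 7*p + 12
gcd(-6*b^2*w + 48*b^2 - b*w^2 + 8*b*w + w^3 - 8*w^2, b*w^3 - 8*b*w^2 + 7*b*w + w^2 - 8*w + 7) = 1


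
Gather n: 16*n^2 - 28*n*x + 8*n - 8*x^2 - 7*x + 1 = 16*n^2 + n*(8 - 28*x) - 8*x^2 - 7*x + 1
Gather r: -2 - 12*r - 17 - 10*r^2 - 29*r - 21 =-10*r^2 - 41*r - 40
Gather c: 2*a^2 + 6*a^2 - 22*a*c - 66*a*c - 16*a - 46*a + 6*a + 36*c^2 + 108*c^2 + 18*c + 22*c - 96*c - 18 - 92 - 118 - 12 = 8*a^2 - 56*a + 144*c^2 + c*(-88*a - 56) - 240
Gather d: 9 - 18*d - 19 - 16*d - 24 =-34*d - 34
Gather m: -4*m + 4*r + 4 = -4*m + 4*r + 4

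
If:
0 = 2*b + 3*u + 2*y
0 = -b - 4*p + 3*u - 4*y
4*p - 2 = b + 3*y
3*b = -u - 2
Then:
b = -58/71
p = 57/142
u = 32/71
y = 10/71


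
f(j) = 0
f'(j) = 0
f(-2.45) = 0.00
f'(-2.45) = 0.00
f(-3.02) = 0.00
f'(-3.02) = 0.00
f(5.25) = 0.00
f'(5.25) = 0.00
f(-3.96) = 0.00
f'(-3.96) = 0.00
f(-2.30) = 0.00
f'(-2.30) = 0.00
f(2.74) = 0.00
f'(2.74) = 0.00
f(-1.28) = 0.00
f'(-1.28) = 0.00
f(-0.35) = 0.00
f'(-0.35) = 0.00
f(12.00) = 0.00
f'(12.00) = 0.00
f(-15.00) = 0.00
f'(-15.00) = 0.00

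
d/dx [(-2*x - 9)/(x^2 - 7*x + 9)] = (2*x^2 + 18*x - 81)/(x^4 - 14*x^3 + 67*x^2 - 126*x + 81)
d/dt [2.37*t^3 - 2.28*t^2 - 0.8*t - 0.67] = 7.11*t^2 - 4.56*t - 0.8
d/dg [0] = 0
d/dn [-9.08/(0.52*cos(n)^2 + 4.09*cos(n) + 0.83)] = -(9.4432*cos(n) + 37.1372)*sin(n)/(0.52*cos(n)^2 + 4.09*cos(n) + 0.83)^2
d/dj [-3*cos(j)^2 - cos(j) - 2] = (6*cos(j) + 1)*sin(j)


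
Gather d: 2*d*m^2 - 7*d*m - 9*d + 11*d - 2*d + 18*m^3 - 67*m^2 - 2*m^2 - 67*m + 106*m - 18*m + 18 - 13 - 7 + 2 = d*(2*m^2 - 7*m) + 18*m^3 - 69*m^2 + 21*m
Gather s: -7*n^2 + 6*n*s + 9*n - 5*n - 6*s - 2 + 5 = -7*n^2 + 4*n + s*(6*n - 6) + 3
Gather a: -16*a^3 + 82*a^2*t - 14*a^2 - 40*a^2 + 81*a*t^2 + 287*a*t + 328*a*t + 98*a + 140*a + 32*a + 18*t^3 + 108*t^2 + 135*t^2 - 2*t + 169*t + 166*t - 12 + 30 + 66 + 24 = -16*a^3 + a^2*(82*t - 54) + a*(81*t^2 + 615*t + 270) + 18*t^3 + 243*t^2 + 333*t + 108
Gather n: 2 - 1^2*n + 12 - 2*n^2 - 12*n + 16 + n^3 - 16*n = n^3 - 2*n^2 - 29*n + 30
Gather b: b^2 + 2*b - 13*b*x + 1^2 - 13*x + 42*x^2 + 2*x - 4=b^2 + b*(2 - 13*x) + 42*x^2 - 11*x - 3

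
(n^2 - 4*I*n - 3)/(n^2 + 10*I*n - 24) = (n^2 - 4*I*n - 3)/(n^2 + 10*I*n - 24)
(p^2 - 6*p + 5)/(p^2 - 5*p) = (p - 1)/p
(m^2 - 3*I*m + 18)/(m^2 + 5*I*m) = (m^2 - 3*I*m + 18)/(m*(m + 5*I))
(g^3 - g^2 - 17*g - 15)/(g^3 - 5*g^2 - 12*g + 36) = (g^2 - 4*g - 5)/(g^2 - 8*g + 12)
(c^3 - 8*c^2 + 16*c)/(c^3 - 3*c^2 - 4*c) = (c - 4)/(c + 1)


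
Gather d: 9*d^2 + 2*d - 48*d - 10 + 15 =9*d^2 - 46*d + 5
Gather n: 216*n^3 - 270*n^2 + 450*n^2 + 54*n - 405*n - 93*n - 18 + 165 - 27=216*n^3 + 180*n^2 - 444*n + 120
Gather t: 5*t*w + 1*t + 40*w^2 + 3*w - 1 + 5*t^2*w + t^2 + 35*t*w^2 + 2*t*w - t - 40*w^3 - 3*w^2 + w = t^2*(5*w + 1) + t*(35*w^2 + 7*w) - 40*w^3 + 37*w^2 + 4*w - 1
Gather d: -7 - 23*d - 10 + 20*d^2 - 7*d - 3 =20*d^2 - 30*d - 20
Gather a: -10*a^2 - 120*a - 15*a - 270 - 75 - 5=-10*a^2 - 135*a - 350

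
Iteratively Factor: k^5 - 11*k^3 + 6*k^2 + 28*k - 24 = (k + 3)*(k^4 - 3*k^3 - 2*k^2 + 12*k - 8) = (k - 2)*(k + 3)*(k^3 - k^2 - 4*k + 4) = (k - 2)*(k - 1)*(k + 3)*(k^2 - 4) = (k - 2)^2*(k - 1)*(k + 3)*(k + 2)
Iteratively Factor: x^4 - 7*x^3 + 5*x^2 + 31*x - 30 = (x - 1)*(x^3 - 6*x^2 - x + 30) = (x - 3)*(x - 1)*(x^2 - 3*x - 10) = (x - 3)*(x - 1)*(x + 2)*(x - 5)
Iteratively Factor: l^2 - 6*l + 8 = (l - 2)*(l - 4)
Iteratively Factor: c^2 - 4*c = (c - 4)*(c)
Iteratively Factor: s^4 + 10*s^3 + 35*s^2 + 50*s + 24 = (s + 1)*(s^3 + 9*s^2 + 26*s + 24) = (s + 1)*(s + 2)*(s^2 + 7*s + 12) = (s + 1)*(s + 2)*(s + 4)*(s + 3)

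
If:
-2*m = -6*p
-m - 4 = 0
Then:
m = -4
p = -4/3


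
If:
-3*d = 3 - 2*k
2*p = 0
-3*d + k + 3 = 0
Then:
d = 3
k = 6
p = 0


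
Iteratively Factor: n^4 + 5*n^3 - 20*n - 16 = (n + 1)*(n^3 + 4*n^2 - 4*n - 16) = (n + 1)*(n + 2)*(n^2 + 2*n - 8) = (n - 2)*(n + 1)*(n + 2)*(n + 4)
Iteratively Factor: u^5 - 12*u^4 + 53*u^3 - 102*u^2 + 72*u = (u - 3)*(u^4 - 9*u^3 + 26*u^2 - 24*u) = (u - 3)^2*(u^3 - 6*u^2 + 8*u) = (u - 3)^2*(u - 2)*(u^2 - 4*u) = u*(u - 3)^2*(u - 2)*(u - 4)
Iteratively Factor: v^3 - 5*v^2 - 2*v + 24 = (v + 2)*(v^2 - 7*v + 12) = (v - 3)*(v + 2)*(v - 4)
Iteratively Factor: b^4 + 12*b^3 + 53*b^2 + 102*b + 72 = (b + 3)*(b^3 + 9*b^2 + 26*b + 24) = (b + 2)*(b + 3)*(b^2 + 7*b + 12) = (b + 2)*(b + 3)^2*(b + 4)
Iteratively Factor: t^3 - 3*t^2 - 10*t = (t + 2)*(t^2 - 5*t) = (t - 5)*(t + 2)*(t)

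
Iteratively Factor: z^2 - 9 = (z - 3)*(z + 3)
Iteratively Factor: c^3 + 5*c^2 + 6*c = (c + 2)*(c^2 + 3*c) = c*(c + 2)*(c + 3)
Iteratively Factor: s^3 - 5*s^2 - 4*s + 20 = (s - 2)*(s^2 - 3*s - 10) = (s - 2)*(s + 2)*(s - 5)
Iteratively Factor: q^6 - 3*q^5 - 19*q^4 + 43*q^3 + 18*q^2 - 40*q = (q)*(q^5 - 3*q^4 - 19*q^3 + 43*q^2 + 18*q - 40) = q*(q - 1)*(q^4 - 2*q^3 - 21*q^2 + 22*q + 40) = q*(q - 2)*(q - 1)*(q^3 - 21*q - 20) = q*(q - 2)*(q - 1)*(q + 1)*(q^2 - q - 20) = q*(q - 5)*(q - 2)*(q - 1)*(q + 1)*(q + 4)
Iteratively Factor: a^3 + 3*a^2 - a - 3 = (a + 3)*(a^2 - 1) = (a + 1)*(a + 3)*(a - 1)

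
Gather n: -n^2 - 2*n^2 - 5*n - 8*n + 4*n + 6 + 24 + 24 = -3*n^2 - 9*n + 54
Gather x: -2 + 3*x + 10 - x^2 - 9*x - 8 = -x^2 - 6*x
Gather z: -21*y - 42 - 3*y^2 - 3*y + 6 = -3*y^2 - 24*y - 36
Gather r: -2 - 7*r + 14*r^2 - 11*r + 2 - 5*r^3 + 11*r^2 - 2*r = -5*r^3 + 25*r^2 - 20*r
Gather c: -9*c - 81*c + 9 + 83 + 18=110 - 90*c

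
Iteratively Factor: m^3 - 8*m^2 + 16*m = (m)*(m^2 - 8*m + 16) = m*(m - 4)*(m - 4)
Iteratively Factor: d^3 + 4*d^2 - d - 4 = (d - 1)*(d^2 + 5*d + 4) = (d - 1)*(d + 1)*(d + 4)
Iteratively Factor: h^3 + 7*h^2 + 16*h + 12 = (h + 3)*(h^2 + 4*h + 4) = (h + 2)*(h + 3)*(h + 2)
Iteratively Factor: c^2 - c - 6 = (c + 2)*(c - 3)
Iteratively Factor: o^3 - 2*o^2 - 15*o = (o - 5)*(o^2 + 3*o) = o*(o - 5)*(o + 3)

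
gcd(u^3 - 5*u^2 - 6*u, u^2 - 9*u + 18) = u - 6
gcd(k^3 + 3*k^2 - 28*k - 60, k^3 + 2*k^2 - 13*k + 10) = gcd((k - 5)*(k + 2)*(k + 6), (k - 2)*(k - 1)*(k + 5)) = 1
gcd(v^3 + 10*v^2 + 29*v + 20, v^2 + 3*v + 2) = v + 1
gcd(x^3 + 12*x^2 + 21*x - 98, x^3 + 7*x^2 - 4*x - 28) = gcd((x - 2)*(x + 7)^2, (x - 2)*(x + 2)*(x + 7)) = x^2 + 5*x - 14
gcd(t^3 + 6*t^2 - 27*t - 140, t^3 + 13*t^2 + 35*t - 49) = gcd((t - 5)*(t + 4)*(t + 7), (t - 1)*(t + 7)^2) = t + 7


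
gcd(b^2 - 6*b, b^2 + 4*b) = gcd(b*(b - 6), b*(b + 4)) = b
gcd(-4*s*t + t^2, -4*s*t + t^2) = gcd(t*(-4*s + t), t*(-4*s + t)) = 4*s*t - t^2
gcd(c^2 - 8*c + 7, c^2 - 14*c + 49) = c - 7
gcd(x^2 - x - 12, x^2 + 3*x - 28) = x - 4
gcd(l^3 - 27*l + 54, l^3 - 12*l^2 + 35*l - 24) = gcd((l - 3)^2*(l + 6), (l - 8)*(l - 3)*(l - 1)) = l - 3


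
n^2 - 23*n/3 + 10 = (n - 6)*(n - 5/3)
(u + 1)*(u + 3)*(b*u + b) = b*u^3 + 5*b*u^2 + 7*b*u + 3*b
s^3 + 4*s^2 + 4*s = s*(s + 2)^2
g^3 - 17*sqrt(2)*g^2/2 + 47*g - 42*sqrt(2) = (g - 7*sqrt(2)/2)*(g - 3*sqrt(2))*(g - 2*sqrt(2))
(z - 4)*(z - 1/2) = z^2 - 9*z/2 + 2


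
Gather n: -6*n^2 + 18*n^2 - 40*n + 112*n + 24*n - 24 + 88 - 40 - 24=12*n^2 + 96*n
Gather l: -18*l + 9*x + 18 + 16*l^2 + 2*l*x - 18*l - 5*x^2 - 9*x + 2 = 16*l^2 + l*(2*x - 36) - 5*x^2 + 20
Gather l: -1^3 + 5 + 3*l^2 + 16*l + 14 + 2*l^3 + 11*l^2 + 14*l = 2*l^3 + 14*l^2 + 30*l + 18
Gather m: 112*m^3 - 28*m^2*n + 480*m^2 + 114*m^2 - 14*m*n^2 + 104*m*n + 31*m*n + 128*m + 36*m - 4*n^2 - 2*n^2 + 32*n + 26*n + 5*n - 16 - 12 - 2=112*m^3 + m^2*(594 - 28*n) + m*(-14*n^2 + 135*n + 164) - 6*n^2 + 63*n - 30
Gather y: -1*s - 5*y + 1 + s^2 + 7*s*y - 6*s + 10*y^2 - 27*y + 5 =s^2 - 7*s + 10*y^2 + y*(7*s - 32) + 6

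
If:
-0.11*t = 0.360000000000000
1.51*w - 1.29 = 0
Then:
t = -3.27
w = 0.85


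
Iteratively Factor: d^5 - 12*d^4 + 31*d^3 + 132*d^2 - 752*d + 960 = (d - 5)*(d^4 - 7*d^3 - 4*d^2 + 112*d - 192) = (d - 5)*(d - 3)*(d^3 - 4*d^2 - 16*d + 64) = (d - 5)*(d - 4)*(d - 3)*(d^2 - 16) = (d - 5)*(d - 4)^2*(d - 3)*(d + 4)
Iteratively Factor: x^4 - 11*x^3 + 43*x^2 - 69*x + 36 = (x - 1)*(x^3 - 10*x^2 + 33*x - 36) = (x - 3)*(x - 1)*(x^2 - 7*x + 12) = (x - 4)*(x - 3)*(x - 1)*(x - 3)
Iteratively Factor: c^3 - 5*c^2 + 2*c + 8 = (c + 1)*(c^2 - 6*c + 8) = (c - 2)*(c + 1)*(c - 4)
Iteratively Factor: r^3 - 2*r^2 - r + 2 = (r - 1)*(r^2 - r - 2) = (r - 1)*(r + 1)*(r - 2)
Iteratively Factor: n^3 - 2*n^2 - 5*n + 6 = (n - 3)*(n^2 + n - 2) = (n - 3)*(n - 1)*(n + 2)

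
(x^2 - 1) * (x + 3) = x^3 + 3*x^2 - x - 3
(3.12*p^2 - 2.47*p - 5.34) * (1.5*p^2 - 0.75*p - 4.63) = 4.68*p^4 - 6.045*p^3 - 20.6031*p^2 + 15.4411*p + 24.7242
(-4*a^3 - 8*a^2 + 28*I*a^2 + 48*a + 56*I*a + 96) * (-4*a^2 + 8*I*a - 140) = 16*a^5 + 32*a^4 - 144*I*a^4 + 144*a^3 - 288*I*a^3 + 288*a^2 - 3536*I*a^2 - 6720*a - 7072*I*a - 13440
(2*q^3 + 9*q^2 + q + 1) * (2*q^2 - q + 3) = 4*q^5 + 16*q^4 - q^3 + 28*q^2 + 2*q + 3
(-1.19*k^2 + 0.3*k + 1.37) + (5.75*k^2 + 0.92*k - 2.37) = 4.56*k^2 + 1.22*k - 1.0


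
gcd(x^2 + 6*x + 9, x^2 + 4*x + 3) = x + 3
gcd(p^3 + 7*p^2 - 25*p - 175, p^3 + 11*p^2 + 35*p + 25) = p + 5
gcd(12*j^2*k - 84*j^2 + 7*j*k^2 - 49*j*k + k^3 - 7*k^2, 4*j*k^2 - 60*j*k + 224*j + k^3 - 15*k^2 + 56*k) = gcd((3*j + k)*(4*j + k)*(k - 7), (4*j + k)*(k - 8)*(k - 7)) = 4*j*k - 28*j + k^2 - 7*k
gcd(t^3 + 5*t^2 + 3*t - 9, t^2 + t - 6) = t + 3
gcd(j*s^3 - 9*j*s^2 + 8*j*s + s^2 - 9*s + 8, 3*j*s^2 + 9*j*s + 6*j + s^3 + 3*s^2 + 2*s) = 1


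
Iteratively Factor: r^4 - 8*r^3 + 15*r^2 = (r - 5)*(r^3 - 3*r^2) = r*(r - 5)*(r^2 - 3*r) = r^2*(r - 5)*(r - 3)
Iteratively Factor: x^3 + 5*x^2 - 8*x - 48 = (x + 4)*(x^2 + x - 12) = (x - 3)*(x + 4)*(x + 4)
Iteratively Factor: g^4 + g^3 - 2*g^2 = (g)*(g^3 + g^2 - 2*g) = g*(g - 1)*(g^2 + 2*g) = g*(g - 1)*(g + 2)*(g)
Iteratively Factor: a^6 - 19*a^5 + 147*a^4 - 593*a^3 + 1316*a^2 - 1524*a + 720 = (a - 3)*(a^5 - 16*a^4 + 99*a^3 - 296*a^2 + 428*a - 240) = (a - 3)^2*(a^4 - 13*a^3 + 60*a^2 - 116*a + 80) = (a - 3)^2*(a - 2)*(a^3 - 11*a^2 + 38*a - 40) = (a - 4)*(a - 3)^2*(a - 2)*(a^2 - 7*a + 10) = (a - 4)*(a - 3)^2*(a - 2)^2*(a - 5)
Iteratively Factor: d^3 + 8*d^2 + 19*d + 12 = (d + 1)*(d^2 + 7*d + 12) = (d + 1)*(d + 3)*(d + 4)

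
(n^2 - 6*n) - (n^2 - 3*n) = -3*n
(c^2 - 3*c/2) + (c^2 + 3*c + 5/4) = 2*c^2 + 3*c/2 + 5/4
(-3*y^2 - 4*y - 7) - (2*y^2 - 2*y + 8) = -5*y^2 - 2*y - 15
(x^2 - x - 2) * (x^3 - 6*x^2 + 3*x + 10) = x^5 - 7*x^4 + 7*x^3 + 19*x^2 - 16*x - 20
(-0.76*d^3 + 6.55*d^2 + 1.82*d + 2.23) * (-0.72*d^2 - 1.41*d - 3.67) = 0.5472*d^5 - 3.6444*d^4 - 7.7567*d^3 - 28.2103*d^2 - 9.8237*d - 8.1841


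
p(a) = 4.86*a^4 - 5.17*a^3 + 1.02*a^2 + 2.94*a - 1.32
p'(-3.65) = -1156.45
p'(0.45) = 2.49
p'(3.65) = 749.07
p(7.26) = 11596.97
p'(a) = 19.44*a^3 - 15.51*a^2 + 2.04*a + 2.94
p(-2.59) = 306.42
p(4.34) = 1332.25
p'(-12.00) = -35847.30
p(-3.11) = 609.57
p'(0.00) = 2.94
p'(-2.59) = -444.14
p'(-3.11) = -738.18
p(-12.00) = 109821.00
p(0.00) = -1.32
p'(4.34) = 1308.81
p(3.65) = 634.19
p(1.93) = 38.42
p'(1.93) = 88.86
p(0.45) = -0.06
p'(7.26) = 6639.11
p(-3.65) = 1115.54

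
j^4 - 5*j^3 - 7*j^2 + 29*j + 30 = (j - 5)*(j - 3)*(j + 1)*(j + 2)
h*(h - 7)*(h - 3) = h^3 - 10*h^2 + 21*h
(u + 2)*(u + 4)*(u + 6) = u^3 + 12*u^2 + 44*u + 48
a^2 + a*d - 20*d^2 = (a - 4*d)*(a + 5*d)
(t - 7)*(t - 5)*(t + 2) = t^3 - 10*t^2 + 11*t + 70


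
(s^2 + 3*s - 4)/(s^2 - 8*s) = (s^2 + 3*s - 4)/(s*(s - 8))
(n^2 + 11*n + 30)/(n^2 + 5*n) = (n + 6)/n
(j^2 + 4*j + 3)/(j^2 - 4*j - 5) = (j + 3)/(j - 5)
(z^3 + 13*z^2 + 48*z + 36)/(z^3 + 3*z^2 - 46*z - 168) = (z^2 + 7*z + 6)/(z^2 - 3*z - 28)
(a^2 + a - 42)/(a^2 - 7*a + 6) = (a + 7)/(a - 1)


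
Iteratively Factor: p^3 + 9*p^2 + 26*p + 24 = (p + 2)*(p^2 + 7*p + 12) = (p + 2)*(p + 3)*(p + 4)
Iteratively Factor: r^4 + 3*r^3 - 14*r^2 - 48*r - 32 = (r + 2)*(r^3 + r^2 - 16*r - 16) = (r + 2)*(r + 4)*(r^2 - 3*r - 4) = (r - 4)*(r + 2)*(r + 4)*(r + 1)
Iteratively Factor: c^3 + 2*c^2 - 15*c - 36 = (c + 3)*(c^2 - c - 12) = (c - 4)*(c + 3)*(c + 3)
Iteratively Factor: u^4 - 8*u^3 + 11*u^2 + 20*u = (u - 5)*(u^3 - 3*u^2 - 4*u) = u*(u - 5)*(u^2 - 3*u - 4) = u*(u - 5)*(u - 4)*(u + 1)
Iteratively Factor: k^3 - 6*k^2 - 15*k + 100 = (k - 5)*(k^2 - k - 20) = (k - 5)*(k + 4)*(k - 5)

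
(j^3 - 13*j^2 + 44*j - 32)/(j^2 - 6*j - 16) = (j^2 - 5*j + 4)/(j + 2)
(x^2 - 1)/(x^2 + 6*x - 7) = (x + 1)/(x + 7)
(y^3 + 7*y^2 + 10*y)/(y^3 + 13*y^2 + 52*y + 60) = y/(y + 6)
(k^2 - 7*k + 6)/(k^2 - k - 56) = (-k^2 + 7*k - 6)/(-k^2 + k + 56)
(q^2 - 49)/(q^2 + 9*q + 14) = (q - 7)/(q + 2)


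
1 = 1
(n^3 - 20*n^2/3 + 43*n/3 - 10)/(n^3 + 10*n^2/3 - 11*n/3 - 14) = (3*n^2 - 14*n + 15)/(3*n^2 + 16*n + 21)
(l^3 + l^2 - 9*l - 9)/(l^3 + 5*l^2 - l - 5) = (l^2 - 9)/(l^2 + 4*l - 5)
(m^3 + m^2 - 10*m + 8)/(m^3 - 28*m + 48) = (m^2 + 3*m - 4)/(m^2 + 2*m - 24)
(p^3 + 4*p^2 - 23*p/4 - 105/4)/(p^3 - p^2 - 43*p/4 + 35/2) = (p + 3)/(p - 2)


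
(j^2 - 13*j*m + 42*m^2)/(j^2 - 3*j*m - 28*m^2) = (j - 6*m)/(j + 4*m)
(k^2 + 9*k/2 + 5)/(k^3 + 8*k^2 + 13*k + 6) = (k^2 + 9*k/2 + 5)/(k^3 + 8*k^2 + 13*k + 6)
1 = 1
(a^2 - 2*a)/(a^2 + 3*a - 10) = a/(a + 5)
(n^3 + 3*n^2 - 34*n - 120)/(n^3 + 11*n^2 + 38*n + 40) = (n - 6)/(n + 2)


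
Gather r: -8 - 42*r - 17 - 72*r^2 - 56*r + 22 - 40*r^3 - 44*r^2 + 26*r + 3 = -40*r^3 - 116*r^2 - 72*r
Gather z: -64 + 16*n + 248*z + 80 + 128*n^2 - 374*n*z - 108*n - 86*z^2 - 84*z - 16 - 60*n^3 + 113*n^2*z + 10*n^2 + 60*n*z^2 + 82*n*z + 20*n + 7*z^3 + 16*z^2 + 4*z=-60*n^3 + 138*n^2 - 72*n + 7*z^3 + z^2*(60*n - 70) + z*(113*n^2 - 292*n + 168)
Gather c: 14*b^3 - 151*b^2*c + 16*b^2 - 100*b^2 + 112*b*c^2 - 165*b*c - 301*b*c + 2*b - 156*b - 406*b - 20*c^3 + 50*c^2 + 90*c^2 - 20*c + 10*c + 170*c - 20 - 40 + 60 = 14*b^3 - 84*b^2 - 560*b - 20*c^3 + c^2*(112*b + 140) + c*(-151*b^2 - 466*b + 160)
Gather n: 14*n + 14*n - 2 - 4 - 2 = 28*n - 8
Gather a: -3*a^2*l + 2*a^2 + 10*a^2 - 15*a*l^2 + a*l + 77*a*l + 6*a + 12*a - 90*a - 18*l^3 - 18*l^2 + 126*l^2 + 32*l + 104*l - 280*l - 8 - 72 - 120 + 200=a^2*(12 - 3*l) + a*(-15*l^2 + 78*l - 72) - 18*l^3 + 108*l^2 - 144*l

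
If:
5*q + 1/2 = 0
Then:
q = -1/10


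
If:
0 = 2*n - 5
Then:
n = 5/2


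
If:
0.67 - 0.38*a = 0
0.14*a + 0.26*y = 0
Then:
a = 1.76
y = -0.95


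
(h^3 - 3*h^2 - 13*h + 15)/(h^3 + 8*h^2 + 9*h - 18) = (h - 5)/(h + 6)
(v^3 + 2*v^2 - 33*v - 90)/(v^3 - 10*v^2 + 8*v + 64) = (v^3 + 2*v^2 - 33*v - 90)/(v^3 - 10*v^2 + 8*v + 64)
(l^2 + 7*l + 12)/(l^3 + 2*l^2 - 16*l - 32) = (l + 3)/(l^2 - 2*l - 8)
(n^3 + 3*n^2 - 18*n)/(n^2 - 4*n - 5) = n*(-n^2 - 3*n + 18)/(-n^2 + 4*n + 5)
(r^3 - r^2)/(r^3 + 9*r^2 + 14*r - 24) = r^2/(r^2 + 10*r + 24)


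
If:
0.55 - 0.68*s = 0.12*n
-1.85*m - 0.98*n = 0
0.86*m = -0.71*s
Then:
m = -0.52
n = 0.99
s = 0.63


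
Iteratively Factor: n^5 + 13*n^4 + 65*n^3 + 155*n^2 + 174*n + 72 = (n + 3)*(n^4 + 10*n^3 + 35*n^2 + 50*n + 24) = (n + 3)^2*(n^3 + 7*n^2 + 14*n + 8) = (n + 2)*(n + 3)^2*(n^2 + 5*n + 4) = (n + 2)*(n + 3)^2*(n + 4)*(n + 1)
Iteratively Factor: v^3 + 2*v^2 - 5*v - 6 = (v + 3)*(v^2 - v - 2) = (v - 2)*(v + 3)*(v + 1)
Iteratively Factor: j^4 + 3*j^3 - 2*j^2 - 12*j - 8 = (j + 2)*(j^3 + j^2 - 4*j - 4) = (j - 2)*(j + 2)*(j^2 + 3*j + 2) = (j - 2)*(j + 2)^2*(j + 1)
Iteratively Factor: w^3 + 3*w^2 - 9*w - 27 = (w - 3)*(w^2 + 6*w + 9) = (w - 3)*(w + 3)*(w + 3)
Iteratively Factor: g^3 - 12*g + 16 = (g - 2)*(g^2 + 2*g - 8) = (g - 2)^2*(g + 4)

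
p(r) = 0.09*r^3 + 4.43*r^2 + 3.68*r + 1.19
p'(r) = 0.27*r^2 + 8.86*r + 3.68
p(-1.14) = 2.62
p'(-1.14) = -6.07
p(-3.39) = 36.12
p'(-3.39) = -23.25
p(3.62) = 76.83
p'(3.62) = 39.29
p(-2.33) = 15.53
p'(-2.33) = -15.50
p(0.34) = 2.96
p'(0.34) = 6.72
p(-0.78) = 0.97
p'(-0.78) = -3.07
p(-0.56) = 0.50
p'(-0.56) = -1.20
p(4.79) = 130.35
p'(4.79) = 52.31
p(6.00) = 202.19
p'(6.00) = 66.56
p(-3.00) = 27.59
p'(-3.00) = -20.47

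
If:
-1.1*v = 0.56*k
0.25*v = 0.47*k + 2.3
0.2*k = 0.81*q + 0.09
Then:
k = -3.85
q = -1.06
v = 1.96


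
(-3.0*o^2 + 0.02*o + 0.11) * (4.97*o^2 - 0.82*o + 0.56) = -14.91*o^4 + 2.5594*o^3 - 1.1497*o^2 - 0.079*o + 0.0616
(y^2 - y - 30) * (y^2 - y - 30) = y^4 - 2*y^3 - 59*y^2 + 60*y + 900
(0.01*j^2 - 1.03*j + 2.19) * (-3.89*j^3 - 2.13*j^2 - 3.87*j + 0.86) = -0.0389*j^5 + 3.9854*j^4 - 6.3639*j^3 - 0.669999999999999*j^2 - 9.3611*j + 1.8834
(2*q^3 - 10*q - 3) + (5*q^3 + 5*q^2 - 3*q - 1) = 7*q^3 + 5*q^2 - 13*q - 4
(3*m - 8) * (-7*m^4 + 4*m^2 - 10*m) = -21*m^5 + 56*m^4 + 12*m^3 - 62*m^2 + 80*m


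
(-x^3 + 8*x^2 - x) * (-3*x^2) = 3*x^5 - 24*x^4 + 3*x^3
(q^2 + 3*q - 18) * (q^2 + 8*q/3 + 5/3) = q^4 + 17*q^3/3 - 25*q^2/3 - 43*q - 30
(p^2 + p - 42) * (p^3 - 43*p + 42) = p^5 + p^4 - 85*p^3 - p^2 + 1848*p - 1764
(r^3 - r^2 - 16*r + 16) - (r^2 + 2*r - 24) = r^3 - 2*r^2 - 18*r + 40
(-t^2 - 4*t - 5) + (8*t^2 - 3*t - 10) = 7*t^2 - 7*t - 15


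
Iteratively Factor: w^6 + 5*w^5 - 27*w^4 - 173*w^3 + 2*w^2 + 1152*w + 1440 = (w + 4)*(w^5 + w^4 - 31*w^3 - 49*w^2 + 198*w + 360) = (w + 4)^2*(w^4 - 3*w^3 - 19*w^2 + 27*w + 90) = (w - 5)*(w + 4)^2*(w^3 + 2*w^2 - 9*w - 18) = (w - 5)*(w + 3)*(w + 4)^2*(w^2 - w - 6) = (w - 5)*(w - 3)*(w + 3)*(w + 4)^2*(w + 2)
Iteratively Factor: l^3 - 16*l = (l)*(l^2 - 16) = l*(l + 4)*(l - 4)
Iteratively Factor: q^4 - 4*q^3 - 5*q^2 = (q)*(q^3 - 4*q^2 - 5*q) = q*(q - 5)*(q^2 + q) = q^2*(q - 5)*(q + 1)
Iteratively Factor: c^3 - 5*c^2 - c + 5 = (c - 1)*(c^2 - 4*c - 5) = (c - 1)*(c + 1)*(c - 5)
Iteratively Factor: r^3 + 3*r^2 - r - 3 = (r + 3)*(r^2 - 1) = (r - 1)*(r + 3)*(r + 1)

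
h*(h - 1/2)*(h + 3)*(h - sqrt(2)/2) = h^4 - sqrt(2)*h^3/2 + 5*h^3/2 - 5*sqrt(2)*h^2/4 - 3*h^2/2 + 3*sqrt(2)*h/4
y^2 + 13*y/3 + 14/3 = (y + 2)*(y + 7/3)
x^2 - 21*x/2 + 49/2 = (x - 7)*(x - 7/2)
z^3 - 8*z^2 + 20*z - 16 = (z - 4)*(z - 2)^2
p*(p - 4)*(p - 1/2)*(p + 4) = p^4 - p^3/2 - 16*p^2 + 8*p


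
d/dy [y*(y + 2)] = 2*y + 2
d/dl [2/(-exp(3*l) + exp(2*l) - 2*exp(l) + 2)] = (6*exp(2*l) - 4*exp(l) + 4)*exp(l)/(exp(3*l) - exp(2*l) + 2*exp(l) - 2)^2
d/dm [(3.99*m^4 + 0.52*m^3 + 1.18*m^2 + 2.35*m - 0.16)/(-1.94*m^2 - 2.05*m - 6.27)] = (-15.4812*m^5 - 25.5473*m^4 - 102.2012*m^3 - 7.6412*m^2 - 15.418*m - 15.0625)/(3.7636*m^4 + 7.954*m^3 + 28.5301*m^2 + 25.707*m + 39.3129)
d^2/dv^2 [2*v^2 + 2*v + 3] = 4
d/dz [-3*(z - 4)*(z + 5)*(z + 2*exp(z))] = -6*z^2*exp(z) - 9*z^2 - 18*z*exp(z) - 6*z + 114*exp(z) + 60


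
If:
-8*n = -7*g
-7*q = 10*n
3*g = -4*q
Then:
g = 0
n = 0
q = 0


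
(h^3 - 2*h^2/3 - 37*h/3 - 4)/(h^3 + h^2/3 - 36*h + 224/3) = (3*h^2 + 10*h + 3)/(3*h^2 + 13*h - 56)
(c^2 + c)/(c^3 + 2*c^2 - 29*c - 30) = c/(c^2 + c - 30)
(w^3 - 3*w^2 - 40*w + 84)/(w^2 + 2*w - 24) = (w^2 - 9*w + 14)/(w - 4)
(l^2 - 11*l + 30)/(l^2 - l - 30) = (l - 5)/(l + 5)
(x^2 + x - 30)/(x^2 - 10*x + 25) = (x + 6)/(x - 5)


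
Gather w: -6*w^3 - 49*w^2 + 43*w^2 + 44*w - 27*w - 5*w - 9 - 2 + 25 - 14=-6*w^3 - 6*w^2 + 12*w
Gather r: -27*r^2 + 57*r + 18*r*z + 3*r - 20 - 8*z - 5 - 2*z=-27*r^2 + r*(18*z + 60) - 10*z - 25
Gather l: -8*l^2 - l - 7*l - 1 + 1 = -8*l^2 - 8*l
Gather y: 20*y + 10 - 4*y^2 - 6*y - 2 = -4*y^2 + 14*y + 8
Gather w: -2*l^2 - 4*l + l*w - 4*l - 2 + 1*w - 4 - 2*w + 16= -2*l^2 - 8*l + w*(l - 1) + 10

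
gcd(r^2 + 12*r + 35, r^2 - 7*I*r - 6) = 1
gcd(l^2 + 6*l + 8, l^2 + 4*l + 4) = l + 2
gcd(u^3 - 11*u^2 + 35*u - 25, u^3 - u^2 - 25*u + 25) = u^2 - 6*u + 5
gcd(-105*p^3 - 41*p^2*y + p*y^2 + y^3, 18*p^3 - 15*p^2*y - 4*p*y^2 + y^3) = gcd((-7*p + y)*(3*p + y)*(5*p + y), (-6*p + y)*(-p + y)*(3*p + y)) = 3*p + y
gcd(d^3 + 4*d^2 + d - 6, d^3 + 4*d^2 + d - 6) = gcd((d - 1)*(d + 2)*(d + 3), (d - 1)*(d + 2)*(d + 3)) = d^3 + 4*d^2 + d - 6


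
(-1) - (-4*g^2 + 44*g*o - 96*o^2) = 4*g^2 - 44*g*o + 96*o^2 - 1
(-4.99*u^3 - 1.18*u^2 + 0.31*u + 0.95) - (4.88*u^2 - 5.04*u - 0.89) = -4.99*u^3 - 6.06*u^2 + 5.35*u + 1.84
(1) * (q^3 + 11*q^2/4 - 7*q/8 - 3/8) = q^3 + 11*q^2/4 - 7*q/8 - 3/8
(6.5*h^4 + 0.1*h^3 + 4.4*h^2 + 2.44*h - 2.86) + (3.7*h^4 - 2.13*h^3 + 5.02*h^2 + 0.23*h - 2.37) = 10.2*h^4 - 2.03*h^3 + 9.42*h^2 + 2.67*h - 5.23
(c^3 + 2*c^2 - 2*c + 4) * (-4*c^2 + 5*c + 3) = -4*c^5 - 3*c^4 + 21*c^3 - 20*c^2 + 14*c + 12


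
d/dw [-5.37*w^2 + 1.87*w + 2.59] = 1.87 - 10.74*w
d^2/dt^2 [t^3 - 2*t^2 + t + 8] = 6*t - 4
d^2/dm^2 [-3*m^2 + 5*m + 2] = -6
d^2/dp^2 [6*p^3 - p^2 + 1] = 36*p - 2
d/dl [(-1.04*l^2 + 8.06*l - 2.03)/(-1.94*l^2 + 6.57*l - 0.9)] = (8.8036*l^2 - 6.0044*l + 6.0831)/(3.7636*l^4 - 25.4916*l^3 + 46.6569*l^2 - 11.826*l + 0.81)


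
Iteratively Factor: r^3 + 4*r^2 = (r + 4)*(r^2) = r*(r + 4)*(r)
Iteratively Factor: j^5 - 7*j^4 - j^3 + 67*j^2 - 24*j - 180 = (j - 3)*(j^4 - 4*j^3 - 13*j^2 + 28*j + 60) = (j - 5)*(j - 3)*(j^3 + j^2 - 8*j - 12) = (j - 5)*(j - 3)^2*(j^2 + 4*j + 4) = (j - 5)*(j - 3)^2*(j + 2)*(j + 2)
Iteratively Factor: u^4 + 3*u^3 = (u)*(u^3 + 3*u^2) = u*(u + 3)*(u^2) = u^2*(u + 3)*(u)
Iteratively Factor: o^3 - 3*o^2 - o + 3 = (o - 1)*(o^2 - 2*o - 3) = (o - 1)*(o + 1)*(o - 3)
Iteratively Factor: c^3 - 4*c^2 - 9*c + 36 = (c + 3)*(c^2 - 7*c + 12) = (c - 4)*(c + 3)*(c - 3)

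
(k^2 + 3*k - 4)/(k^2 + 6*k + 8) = (k - 1)/(k + 2)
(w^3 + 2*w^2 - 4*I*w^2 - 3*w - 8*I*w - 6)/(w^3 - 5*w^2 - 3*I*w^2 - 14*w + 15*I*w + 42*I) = (w - I)/(w - 7)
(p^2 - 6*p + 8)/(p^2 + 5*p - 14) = (p - 4)/(p + 7)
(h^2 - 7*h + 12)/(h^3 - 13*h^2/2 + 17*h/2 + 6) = 2/(2*h + 1)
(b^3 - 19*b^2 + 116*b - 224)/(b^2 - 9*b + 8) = (b^2 - 11*b + 28)/(b - 1)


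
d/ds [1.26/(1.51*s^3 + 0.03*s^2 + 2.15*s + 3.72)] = (-5.7078*s^2 - 0.0756*s - 2.709)/(1.51*s^3 + 0.03*s^2 + 2.15*s + 3.72)^2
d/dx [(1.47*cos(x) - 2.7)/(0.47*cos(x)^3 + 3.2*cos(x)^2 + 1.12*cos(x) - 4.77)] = (1.3818*cos(x)^3 + 0.896999999999999*cos(x)^2 - 17.28*cos(x) + 3.9879)*sin(x)/(0.2209*cos(x)^6 + 3.008*cos(x)^5 + 11.2928*cos(x)^4 + 2.6842*cos(x)^3 - 29.2736*cos(x)^2 - 10.6848*cos(x) + 22.7529)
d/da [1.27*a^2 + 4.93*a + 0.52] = 2.54*a + 4.93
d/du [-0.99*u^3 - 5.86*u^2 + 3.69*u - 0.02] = -2.97*u^2 - 11.72*u + 3.69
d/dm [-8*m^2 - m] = -16*m - 1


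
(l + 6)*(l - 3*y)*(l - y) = l^3 - 4*l^2*y + 6*l^2 + 3*l*y^2 - 24*l*y + 18*y^2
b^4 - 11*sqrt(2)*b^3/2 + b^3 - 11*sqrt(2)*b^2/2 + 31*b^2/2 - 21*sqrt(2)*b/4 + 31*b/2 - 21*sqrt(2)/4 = (b + 1)*(b - 7*sqrt(2)/2)*(b - 3*sqrt(2)/2)*(b - sqrt(2)/2)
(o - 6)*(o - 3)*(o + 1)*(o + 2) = o^4 - 6*o^3 - 7*o^2 + 36*o + 36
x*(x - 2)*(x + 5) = x^3 + 3*x^2 - 10*x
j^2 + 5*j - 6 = (j - 1)*(j + 6)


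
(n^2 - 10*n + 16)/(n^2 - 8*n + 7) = (n^2 - 10*n + 16)/(n^2 - 8*n + 7)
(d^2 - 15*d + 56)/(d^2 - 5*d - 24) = (d - 7)/(d + 3)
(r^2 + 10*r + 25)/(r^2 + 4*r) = (r^2 + 10*r + 25)/(r*(r + 4))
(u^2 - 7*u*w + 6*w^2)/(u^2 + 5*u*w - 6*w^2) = (u - 6*w)/(u + 6*w)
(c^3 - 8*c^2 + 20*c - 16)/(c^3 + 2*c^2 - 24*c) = (c^2 - 4*c + 4)/(c*(c + 6))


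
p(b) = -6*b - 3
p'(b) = -6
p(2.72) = -19.32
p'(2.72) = -6.00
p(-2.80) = 13.80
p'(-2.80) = -6.00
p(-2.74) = 13.44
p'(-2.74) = -6.00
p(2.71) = -19.26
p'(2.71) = -6.00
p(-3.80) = 19.80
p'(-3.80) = -6.00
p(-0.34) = -0.96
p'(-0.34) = -6.00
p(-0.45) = -0.30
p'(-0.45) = -6.00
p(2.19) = -16.14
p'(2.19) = -6.00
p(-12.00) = 69.00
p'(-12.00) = -6.00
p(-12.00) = 69.00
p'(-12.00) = -6.00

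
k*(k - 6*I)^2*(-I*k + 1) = -I*k^4 - 11*k^3 + 24*I*k^2 - 36*k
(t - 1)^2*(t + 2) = t^3 - 3*t + 2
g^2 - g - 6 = (g - 3)*(g + 2)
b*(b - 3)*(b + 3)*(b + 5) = b^4 + 5*b^3 - 9*b^2 - 45*b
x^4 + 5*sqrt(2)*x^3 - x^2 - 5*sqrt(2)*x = x*(x - 1)*(x + 1)*(x + 5*sqrt(2))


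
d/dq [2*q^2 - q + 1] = 4*q - 1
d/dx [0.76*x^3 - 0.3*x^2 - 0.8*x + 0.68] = 2.28*x^2 - 0.6*x - 0.8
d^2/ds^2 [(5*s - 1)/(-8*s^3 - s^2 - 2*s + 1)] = 2*(-4*(5*s - 1)*(12*s^2 + s + 1)^2 + (120*s^2 + 10*s + (5*s - 1)*(24*s + 1) + 10)*(8*s^3 + s^2 + 2*s - 1))/(8*s^3 + s^2 + 2*s - 1)^3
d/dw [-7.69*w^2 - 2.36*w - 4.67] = -15.38*w - 2.36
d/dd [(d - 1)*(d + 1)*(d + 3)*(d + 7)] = 4*d^3 + 30*d^2 + 40*d - 10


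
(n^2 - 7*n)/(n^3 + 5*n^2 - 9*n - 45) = n*(n - 7)/(n^3 + 5*n^2 - 9*n - 45)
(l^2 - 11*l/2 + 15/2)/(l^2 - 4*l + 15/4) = 2*(l - 3)/(2*l - 3)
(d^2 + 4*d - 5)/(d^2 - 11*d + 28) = (d^2 + 4*d - 5)/(d^2 - 11*d + 28)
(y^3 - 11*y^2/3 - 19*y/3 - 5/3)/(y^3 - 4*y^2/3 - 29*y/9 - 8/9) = 3*(y - 5)/(3*y - 8)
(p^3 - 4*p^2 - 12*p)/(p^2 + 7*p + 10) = p*(p - 6)/(p + 5)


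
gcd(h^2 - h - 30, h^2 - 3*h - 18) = h - 6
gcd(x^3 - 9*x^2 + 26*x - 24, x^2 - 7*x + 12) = x^2 - 7*x + 12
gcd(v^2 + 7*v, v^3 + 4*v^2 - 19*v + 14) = v + 7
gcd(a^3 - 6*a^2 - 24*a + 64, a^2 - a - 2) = a - 2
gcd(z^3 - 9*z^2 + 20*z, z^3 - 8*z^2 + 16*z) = z^2 - 4*z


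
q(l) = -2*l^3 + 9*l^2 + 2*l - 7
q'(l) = -6*l^2 + 18*l + 2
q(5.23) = -36.48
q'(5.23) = -67.98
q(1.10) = 3.43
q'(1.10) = 14.54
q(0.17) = -6.41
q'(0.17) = 4.89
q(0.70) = -1.88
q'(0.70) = 11.66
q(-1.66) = 23.63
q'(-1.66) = -44.41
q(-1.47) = 15.86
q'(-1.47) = -37.43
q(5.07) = -26.16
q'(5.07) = -60.97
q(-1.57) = 19.78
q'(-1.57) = -41.05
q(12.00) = -2143.00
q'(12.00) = -646.00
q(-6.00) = 737.00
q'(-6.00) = -322.00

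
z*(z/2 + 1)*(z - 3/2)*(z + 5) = z^4/2 + 11*z^3/4 - z^2/4 - 15*z/2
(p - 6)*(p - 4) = p^2 - 10*p + 24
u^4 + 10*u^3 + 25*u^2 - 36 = (u - 1)*(u + 2)*(u + 3)*(u + 6)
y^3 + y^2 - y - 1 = (y - 1)*(y + 1)^2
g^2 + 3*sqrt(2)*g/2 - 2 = (g - sqrt(2)/2)*(g + 2*sqrt(2))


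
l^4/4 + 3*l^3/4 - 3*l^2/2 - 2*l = l*(l/4 + 1)*(l - 2)*(l + 1)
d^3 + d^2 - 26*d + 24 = (d - 4)*(d - 1)*(d + 6)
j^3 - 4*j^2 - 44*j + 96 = (j - 8)*(j - 2)*(j + 6)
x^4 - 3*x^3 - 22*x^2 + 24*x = x*(x - 6)*(x - 1)*(x + 4)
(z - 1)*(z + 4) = z^2 + 3*z - 4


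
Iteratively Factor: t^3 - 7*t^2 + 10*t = (t)*(t^2 - 7*t + 10) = t*(t - 5)*(t - 2)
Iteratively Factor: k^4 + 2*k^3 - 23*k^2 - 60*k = (k - 5)*(k^3 + 7*k^2 + 12*k) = (k - 5)*(k + 3)*(k^2 + 4*k) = (k - 5)*(k + 3)*(k + 4)*(k)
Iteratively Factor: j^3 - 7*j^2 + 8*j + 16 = (j - 4)*(j^2 - 3*j - 4) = (j - 4)*(j + 1)*(j - 4)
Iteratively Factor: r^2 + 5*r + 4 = (r + 4)*(r + 1)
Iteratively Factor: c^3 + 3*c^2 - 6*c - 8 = (c + 4)*(c^2 - c - 2) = (c + 1)*(c + 4)*(c - 2)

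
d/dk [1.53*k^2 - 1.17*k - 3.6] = 3.06*k - 1.17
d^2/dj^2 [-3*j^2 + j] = -6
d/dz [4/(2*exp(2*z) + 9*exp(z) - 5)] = (-16*exp(z) - 36)*exp(z)/(2*exp(2*z) + 9*exp(z) - 5)^2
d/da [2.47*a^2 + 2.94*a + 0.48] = 4.94*a + 2.94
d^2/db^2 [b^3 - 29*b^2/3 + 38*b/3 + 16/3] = 6*b - 58/3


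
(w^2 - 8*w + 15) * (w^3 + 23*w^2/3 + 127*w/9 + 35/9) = w^5 - w^4/3 - 290*w^3/9 + 6*w^2 + 1625*w/9 + 175/3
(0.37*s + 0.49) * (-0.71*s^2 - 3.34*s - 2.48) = -0.2627*s^3 - 1.5837*s^2 - 2.5542*s - 1.2152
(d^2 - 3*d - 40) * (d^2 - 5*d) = d^4 - 8*d^3 - 25*d^2 + 200*d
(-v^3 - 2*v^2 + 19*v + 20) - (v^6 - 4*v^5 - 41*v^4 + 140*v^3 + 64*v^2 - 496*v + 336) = -v^6 + 4*v^5 + 41*v^4 - 141*v^3 - 66*v^2 + 515*v - 316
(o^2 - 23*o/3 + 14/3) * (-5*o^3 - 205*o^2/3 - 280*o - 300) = -5*o^5 - 30*o^4 + 1985*o^3/9 + 13750*o^2/9 + 2980*o/3 - 1400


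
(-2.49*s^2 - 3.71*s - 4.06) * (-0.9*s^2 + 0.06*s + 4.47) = 2.241*s^4 + 3.1896*s^3 - 7.6989*s^2 - 16.8273*s - 18.1482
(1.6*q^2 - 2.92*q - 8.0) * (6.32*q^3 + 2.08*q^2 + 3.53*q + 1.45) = 10.112*q^5 - 15.1264*q^4 - 50.9856*q^3 - 24.6276*q^2 - 32.474*q - 11.6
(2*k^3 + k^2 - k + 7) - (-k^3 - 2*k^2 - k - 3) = 3*k^3 + 3*k^2 + 10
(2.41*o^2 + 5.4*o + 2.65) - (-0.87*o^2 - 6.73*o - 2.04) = 3.28*o^2 + 12.13*o + 4.69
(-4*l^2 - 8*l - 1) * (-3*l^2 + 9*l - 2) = 12*l^4 - 12*l^3 - 61*l^2 + 7*l + 2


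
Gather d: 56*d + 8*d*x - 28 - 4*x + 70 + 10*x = d*(8*x + 56) + 6*x + 42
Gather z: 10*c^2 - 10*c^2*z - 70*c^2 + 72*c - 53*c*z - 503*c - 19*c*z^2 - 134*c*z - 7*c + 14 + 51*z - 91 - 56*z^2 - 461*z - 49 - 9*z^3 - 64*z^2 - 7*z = -60*c^2 - 438*c - 9*z^3 + z^2*(-19*c - 120) + z*(-10*c^2 - 187*c - 417) - 126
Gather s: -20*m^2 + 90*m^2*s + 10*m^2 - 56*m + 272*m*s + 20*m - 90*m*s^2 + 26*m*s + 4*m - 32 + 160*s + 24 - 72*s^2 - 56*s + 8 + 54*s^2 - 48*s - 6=-10*m^2 - 32*m + s^2*(-90*m - 18) + s*(90*m^2 + 298*m + 56) - 6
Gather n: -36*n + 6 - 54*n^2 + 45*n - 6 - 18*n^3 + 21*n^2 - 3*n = -18*n^3 - 33*n^2 + 6*n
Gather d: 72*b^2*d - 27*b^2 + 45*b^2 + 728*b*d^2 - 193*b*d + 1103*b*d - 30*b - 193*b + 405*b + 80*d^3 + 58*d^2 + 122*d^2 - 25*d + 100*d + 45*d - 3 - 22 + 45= 18*b^2 + 182*b + 80*d^3 + d^2*(728*b + 180) + d*(72*b^2 + 910*b + 120) + 20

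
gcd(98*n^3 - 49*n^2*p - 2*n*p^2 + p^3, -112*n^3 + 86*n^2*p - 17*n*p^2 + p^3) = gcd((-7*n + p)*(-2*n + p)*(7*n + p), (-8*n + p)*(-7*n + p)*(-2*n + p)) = 14*n^2 - 9*n*p + p^2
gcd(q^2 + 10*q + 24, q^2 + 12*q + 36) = q + 6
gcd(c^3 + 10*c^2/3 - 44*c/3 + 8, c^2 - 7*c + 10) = c - 2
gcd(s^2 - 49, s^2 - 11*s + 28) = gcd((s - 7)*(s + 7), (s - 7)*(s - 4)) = s - 7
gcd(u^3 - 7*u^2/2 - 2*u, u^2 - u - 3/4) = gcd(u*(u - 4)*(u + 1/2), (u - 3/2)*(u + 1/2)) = u + 1/2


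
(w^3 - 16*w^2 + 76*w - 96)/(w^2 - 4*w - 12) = (w^2 - 10*w + 16)/(w + 2)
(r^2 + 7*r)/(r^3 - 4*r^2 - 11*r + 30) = r*(r + 7)/(r^3 - 4*r^2 - 11*r + 30)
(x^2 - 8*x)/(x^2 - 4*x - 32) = x/(x + 4)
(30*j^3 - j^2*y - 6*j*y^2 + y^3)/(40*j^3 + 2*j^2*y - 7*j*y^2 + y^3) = (-3*j + y)/(-4*j + y)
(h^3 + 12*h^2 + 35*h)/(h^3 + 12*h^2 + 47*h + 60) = h*(h + 7)/(h^2 + 7*h + 12)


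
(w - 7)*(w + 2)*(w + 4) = w^3 - w^2 - 34*w - 56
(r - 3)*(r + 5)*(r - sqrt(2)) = r^3 - sqrt(2)*r^2 + 2*r^2 - 15*r - 2*sqrt(2)*r + 15*sqrt(2)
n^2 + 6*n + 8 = (n + 2)*(n + 4)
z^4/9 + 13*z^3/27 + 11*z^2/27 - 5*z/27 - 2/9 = (z/3 + 1/3)^2*(z - 2/3)*(z + 3)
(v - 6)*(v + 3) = v^2 - 3*v - 18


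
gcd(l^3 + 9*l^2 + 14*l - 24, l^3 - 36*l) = l + 6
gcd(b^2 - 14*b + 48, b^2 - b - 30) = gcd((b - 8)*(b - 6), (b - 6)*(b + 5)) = b - 6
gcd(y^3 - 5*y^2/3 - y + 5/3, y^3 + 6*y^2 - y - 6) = y^2 - 1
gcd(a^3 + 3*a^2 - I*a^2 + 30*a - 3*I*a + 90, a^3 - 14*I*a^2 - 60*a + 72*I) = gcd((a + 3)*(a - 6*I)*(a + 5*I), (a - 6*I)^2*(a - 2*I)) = a - 6*I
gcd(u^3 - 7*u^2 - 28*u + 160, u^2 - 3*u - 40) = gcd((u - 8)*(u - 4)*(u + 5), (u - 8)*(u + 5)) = u^2 - 3*u - 40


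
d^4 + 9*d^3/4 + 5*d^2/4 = d^2*(d + 1)*(d + 5/4)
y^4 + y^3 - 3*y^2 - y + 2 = (y - 1)*(y + 2)*(-I*y - I)*(I*y - I)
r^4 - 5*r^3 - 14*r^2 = r^2*(r - 7)*(r + 2)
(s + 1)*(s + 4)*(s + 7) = s^3 + 12*s^2 + 39*s + 28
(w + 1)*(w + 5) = w^2 + 6*w + 5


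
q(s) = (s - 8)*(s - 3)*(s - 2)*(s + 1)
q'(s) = (s - 8)*(s - 3)*(s - 2) + (s - 8)*(s - 3)*(s + 1) + (s - 8)*(s - 2)*(s + 1) + (s - 3)*(s - 2)*(s + 1) = 4*s^3 - 36*s^2 + 66*s - 2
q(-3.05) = 692.09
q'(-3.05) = -651.68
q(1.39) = -15.52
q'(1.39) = 30.93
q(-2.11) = 235.69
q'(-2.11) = -339.11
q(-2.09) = 228.96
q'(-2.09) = -333.71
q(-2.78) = 530.14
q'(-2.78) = -549.64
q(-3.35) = 906.13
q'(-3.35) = -777.49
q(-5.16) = 3198.54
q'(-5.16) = -1850.63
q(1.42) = -14.59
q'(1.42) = 30.58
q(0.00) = -48.00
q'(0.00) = -2.00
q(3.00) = 0.00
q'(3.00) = -20.00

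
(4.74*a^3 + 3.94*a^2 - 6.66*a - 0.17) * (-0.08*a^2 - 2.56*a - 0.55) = -0.3792*a^5 - 12.4496*a^4 - 12.1606*a^3 + 14.8962*a^2 + 4.0982*a + 0.0935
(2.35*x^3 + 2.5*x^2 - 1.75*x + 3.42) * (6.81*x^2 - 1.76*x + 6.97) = 16.0035*x^5 + 12.889*x^4 + 0.0620000000000012*x^3 + 43.7952*x^2 - 18.2167*x + 23.8374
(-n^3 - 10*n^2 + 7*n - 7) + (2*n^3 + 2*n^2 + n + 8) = n^3 - 8*n^2 + 8*n + 1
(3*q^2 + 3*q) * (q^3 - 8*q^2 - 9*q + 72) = 3*q^5 - 21*q^4 - 51*q^3 + 189*q^2 + 216*q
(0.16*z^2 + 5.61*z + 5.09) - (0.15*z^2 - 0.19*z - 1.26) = 0.01*z^2 + 5.8*z + 6.35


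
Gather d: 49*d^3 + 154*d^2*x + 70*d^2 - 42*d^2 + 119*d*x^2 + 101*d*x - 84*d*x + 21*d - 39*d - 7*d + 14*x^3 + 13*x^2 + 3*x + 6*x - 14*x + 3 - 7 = 49*d^3 + d^2*(154*x + 28) + d*(119*x^2 + 17*x - 25) + 14*x^3 + 13*x^2 - 5*x - 4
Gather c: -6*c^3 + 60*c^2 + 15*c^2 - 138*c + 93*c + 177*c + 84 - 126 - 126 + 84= -6*c^3 + 75*c^2 + 132*c - 84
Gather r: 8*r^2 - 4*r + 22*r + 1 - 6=8*r^2 + 18*r - 5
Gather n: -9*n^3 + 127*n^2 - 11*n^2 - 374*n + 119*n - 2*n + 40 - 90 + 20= -9*n^3 + 116*n^2 - 257*n - 30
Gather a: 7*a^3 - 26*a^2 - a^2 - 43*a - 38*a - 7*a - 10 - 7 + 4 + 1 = 7*a^3 - 27*a^2 - 88*a - 12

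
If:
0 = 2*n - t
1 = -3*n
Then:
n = -1/3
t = -2/3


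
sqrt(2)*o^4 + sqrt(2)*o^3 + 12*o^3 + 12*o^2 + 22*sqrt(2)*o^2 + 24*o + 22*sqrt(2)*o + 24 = (o + sqrt(2))*(o + 2*sqrt(2))*(o + 3*sqrt(2))*(sqrt(2)*o + sqrt(2))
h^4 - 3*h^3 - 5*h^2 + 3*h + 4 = (h - 4)*(h - 1)*(h + 1)^2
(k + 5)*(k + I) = k^2 + 5*k + I*k + 5*I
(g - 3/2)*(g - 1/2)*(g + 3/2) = g^3 - g^2/2 - 9*g/4 + 9/8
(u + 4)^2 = u^2 + 8*u + 16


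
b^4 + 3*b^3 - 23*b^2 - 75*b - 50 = (b - 5)*(b + 1)*(b + 2)*(b + 5)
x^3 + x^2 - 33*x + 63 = (x - 3)^2*(x + 7)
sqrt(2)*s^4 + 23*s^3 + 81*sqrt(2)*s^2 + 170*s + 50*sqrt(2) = (s + sqrt(2))*(s + 5*sqrt(2))^2*(sqrt(2)*s + 1)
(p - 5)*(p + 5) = p^2 - 25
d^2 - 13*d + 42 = (d - 7)*(d - 6)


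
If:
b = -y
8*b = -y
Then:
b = 0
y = 0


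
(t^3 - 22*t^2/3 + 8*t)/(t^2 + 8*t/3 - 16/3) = t*(t - 6)/(t + 4)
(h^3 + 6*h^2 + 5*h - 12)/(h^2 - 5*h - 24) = (h^2 + 3*h - 4)/(h - 8)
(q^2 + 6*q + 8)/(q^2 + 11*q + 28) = (q + 2)/(q + 7)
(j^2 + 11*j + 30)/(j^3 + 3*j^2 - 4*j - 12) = (j^2 + 11*j + 30)/(j^3 + 3*j^2 - 4*j - 12)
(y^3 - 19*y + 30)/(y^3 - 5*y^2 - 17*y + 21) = (y^3 - 19*y + 30)/(y^3 - 5*y^2 - 17*y + 21)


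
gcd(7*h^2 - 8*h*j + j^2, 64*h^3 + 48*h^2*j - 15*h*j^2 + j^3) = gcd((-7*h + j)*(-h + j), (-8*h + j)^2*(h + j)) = 1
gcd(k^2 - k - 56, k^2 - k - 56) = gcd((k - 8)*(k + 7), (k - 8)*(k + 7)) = k^2 - k - 56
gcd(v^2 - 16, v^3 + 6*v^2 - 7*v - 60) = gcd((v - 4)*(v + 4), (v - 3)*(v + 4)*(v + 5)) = v + 4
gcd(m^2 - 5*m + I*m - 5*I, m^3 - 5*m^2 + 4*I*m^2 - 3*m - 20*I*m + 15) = m^2 + m*(-5 + I) - 5*I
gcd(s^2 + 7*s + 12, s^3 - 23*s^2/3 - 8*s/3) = 1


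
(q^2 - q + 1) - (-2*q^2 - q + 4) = 3*q^2 - 3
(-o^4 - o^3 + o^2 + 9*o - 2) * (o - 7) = -o^5 + 6*o^4 + 8*o^3 + 2*o^2 - 65*o + 14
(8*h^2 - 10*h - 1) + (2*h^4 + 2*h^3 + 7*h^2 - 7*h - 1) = 2*h^4 + 2*h^3 + 15*h^2 - 17*h - 2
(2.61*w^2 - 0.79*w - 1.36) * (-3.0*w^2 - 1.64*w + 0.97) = -7.83*w^4 - 1.9104*w^3 + 7.9073*w^2 + 1.4641*w - 1.3192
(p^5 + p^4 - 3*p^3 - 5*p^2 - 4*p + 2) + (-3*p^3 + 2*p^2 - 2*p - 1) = p^5 + p^4 - 6*p^3 - 3*p^2 - 6*p + 1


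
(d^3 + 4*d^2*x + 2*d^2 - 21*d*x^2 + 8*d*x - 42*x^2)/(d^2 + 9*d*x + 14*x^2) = (d^2 - 3*d*x + 2*d - 6*x)/(d + 2*x)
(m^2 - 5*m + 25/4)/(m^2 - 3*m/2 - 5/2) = (m - 5/2)/(m + 1)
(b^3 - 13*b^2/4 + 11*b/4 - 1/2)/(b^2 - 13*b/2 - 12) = (-4*b^3 + 13*b^2 - 11*b + 2)/(2*(-2*b^2 + 13*b + 24))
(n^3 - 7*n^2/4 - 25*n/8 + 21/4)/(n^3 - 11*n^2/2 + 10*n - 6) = (n + 7/4)/(n - 2)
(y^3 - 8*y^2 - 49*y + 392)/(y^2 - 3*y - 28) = (y^2 - y - 56)/(y + 4)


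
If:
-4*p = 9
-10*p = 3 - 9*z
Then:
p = -9/4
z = -13/6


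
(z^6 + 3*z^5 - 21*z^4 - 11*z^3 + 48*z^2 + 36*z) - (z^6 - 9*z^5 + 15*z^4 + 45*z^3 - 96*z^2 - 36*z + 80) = 12*z^5 - 36*z^4 - 56*z^3 + 144*z^2 + 72*z - 80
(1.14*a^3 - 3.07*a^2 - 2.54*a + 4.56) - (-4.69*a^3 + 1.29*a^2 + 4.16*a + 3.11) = 5.83*a^3 - 4.36*a^2 - 6.7*a + 1.45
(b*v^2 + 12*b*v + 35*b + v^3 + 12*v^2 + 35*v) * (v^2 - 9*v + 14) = b*v^4 + 3*b*v^3 - 59*b*v^2 - 147*b*v + 490*b + v^5 + 3*v^4 - 59*v^3 - 147*v^2 + 490*v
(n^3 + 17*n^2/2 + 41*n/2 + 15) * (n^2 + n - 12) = n^5 + 19*n^4/2 + 17*n^3 - 133*n^2/2 - 231*n - 180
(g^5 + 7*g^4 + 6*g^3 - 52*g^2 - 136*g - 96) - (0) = g^5 + 7*g^4 + 6*g^3 - 52*g^2 - 136*g - 96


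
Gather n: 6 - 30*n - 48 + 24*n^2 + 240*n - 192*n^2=-168*n^2 + 210*n - 42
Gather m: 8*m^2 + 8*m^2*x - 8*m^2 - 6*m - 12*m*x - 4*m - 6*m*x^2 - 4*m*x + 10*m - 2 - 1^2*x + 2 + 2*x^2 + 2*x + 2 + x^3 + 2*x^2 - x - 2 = 8*m^2*x + m*(-6*x^2 - 16*x) + x^3 + 4*x^2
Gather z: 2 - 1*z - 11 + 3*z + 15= 2*z + 6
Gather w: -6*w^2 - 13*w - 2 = -6*w^2 - 13*w - 2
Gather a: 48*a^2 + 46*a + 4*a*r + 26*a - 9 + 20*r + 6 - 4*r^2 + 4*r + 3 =48*a^2 + a*(4*r + 72) - 4*r^2 + 24*r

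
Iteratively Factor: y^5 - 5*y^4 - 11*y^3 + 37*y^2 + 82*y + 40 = (y - 4)*(y^4 - y^3 - 15*y^2 - 23*y - 10) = (y - 4)*(y + 1)*(y^3 - 2*y^2 - 13*y - 10) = (y - 5)*(y - 4)*(y + 1)*(y^2 + 3*y + 2) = (y - 5)*(y - 4)*(y + 1)*(y + 2)*(y + 1)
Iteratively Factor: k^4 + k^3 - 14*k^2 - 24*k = (k)*(k^3 + k^2 - 14*k - 24) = k*(k + 3)*(k^2 - 2*k - 8) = k*(k + 2)*(k + 3)*(k - 4)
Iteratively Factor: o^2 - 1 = (o - 1)*(o + 1)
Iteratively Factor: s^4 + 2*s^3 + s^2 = (s + 1)*(s^3 + s^2) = s*(s + 1)*(s^2 + s) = s^2*(s + 1)*(s + 1)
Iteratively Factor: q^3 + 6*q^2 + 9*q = (q)*(q^2 + 6*q + 9) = q*(q + 3)*(q + 3)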